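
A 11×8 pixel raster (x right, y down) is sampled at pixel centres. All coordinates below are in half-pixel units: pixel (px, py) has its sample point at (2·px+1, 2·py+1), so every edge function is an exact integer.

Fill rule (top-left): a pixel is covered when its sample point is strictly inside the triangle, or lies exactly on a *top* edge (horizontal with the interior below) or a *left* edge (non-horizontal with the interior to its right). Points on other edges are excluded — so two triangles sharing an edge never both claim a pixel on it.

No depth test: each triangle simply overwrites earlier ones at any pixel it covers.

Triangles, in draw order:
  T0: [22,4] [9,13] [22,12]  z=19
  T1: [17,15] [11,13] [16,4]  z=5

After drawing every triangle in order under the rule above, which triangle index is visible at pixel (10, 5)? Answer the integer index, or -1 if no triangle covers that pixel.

T0:
  2·area = 104  (B↔C swapped to make it positive)
  edge (22, 4)→(22, 12): d=(0,8) right/bottom  bias=-1
  edge (22, 12)→(9, 13): d=(-13,1) right/bottom  bias=-1
  edge (9, 13)→(22, 4): d=(13,-9) top-left  bias=+0
    (10,2)@(21, 5): e=[8,92,4] → #
    (9,3)@(19, 7): e=[24,68,12] → #
    (7,4)@(15, 9): e=[56,46,2] → #
    (8,4)@(17, 9): e=[40,44,20] → #
    (6,5)@(13, 11): e=[72,22,10] → #
    (4,6)@(9, 13): e=[104,0,0] → ·  [on edge]
    (6,6)@(13, 13): e=[72,-4,36] → ·
    (7,6)@(15, 13): e=[56,-6,54] → ·
    (8,6)@(17, 13): e=[40,-8,72] → ·
    (9,6)@(19, 13): e=[24,-10,90] → ·
    (10,6)@(21, 13): e=[8,-12,108] → ·
  covered (12 px):
    · · · · · · · · · · ·
    · · · · · · · · · · ·
    · · · · · · · · · · #
    · · · · · · · · · # #
    · · · · · · · # # # #
    · · · · · · # # # # #
    · · · · · · · · · · ·
    · · · · · · · · · · ·
T1:
  2·area = 64
  edge (17, 15)→(11, 13): d=(-6,-2) top-left  bias=+0
  edge (11, 13)→(16, 4): d=(5,-9) top-left  bias=+0
  edge (16, 4)→(17, 15): d=(1,11) right/bottom  bias=-1
    (7,3)@(15, 7): e=[44,6,14] → #
    (8,3)@(17, 7): e=[48,24,-8] → ·
    (7,4)@(15, 9): e=[32,16,16] → #
    (8,4)@(17, 9): e=[36,34,-6] → ·
    (2,5)@(5, 11): e=[0,-64,128] → ·  [on edge]
    (6,5)@(13, 11): e=[16,8,40] → #
    (8,5)@(17, 11): e=[24,44,-4] → ·
    (5,6)@(11, 13): e=[0,0,64] → #  [on edge]
    (8,6)@(17, 13): e=[12,54,-2] → ·
    (5,7)@(11, 15): e=[-12,10,66] → ·
    (6,7)@(13, 15): e=[-8,28,44] → ·
    (7,7)@(15, 15): e=[-4,46,22] → ·
    (8,7)@(17, 15): e=[0,64,0] → ·  [on edge]
  covered (7 px):
    · · · · · · · · · · ·
    · · · · · · · · · · ·
    · · · · · · · · · · ·
    · · · · · · · # · · ·
    · · · · · · · # · · ·
    · · · · · · # # · · ·
    · · · · · # # # · · ·
    · · · · · · · · · · ·

Z-buffer (winner per pixel, '.' = empty):
  . . . . . . . . . . .
  . . . . . . . . . . .
  . . . . . . . . . . 0
  . . . . . . . 1 . 0 0
  . . . . . . . 1 0 0 0
  . . . . . . 1 1 0 0 0
  . . . . . 1 1 1 . . .
  . . . . . . . . . . .

Result: 0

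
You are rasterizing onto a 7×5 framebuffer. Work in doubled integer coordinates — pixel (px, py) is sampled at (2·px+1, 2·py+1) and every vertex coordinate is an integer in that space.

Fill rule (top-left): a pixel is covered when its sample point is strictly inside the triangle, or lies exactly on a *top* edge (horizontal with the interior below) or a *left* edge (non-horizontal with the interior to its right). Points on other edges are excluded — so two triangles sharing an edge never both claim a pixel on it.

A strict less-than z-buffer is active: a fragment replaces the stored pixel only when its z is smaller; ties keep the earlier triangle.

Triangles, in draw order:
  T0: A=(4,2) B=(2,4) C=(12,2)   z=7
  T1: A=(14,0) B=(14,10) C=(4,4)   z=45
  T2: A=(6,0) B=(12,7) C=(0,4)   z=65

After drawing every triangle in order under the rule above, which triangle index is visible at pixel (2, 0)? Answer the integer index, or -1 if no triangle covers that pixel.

T0:
  2·area = 16  (B↔C swapped to make it positive)
  edge (4, 2)→(12, 2): d=(8,0) top-left  bias=+0
  edge (12, 2)→(2, 4): d=(-10,2) right/bottom  bias=-1
  edge (2, 4)→(4, 2): d=(2,-2) top-left  bias=+0
    (2,0)@(5, 1): e=[-8,24,0] → .  [on edge]
    (1,1)@(3, 3): e=[8,8,0] → X  [on edge]
    (2,1)@(5, 3): e=[8,4,4] → X
    (3,1)@(7, 3): e=[8,0,8] → .  [on edge]
    (0,2)@(1, 5): e=[24,-8,0] → .  [on edge]
    (1,2)@(3, 5): e=[24,-12,4] → .
    (2,2)@(5, 5): e=[24,-16,8] → .
  covered (2 px):
    . . . . . . .
    . X X . . . .
    . . . . . . .
    . . . . . . .
    . . . . . . .
T1:
  2·area = 100
  edge (14, 0)→(14, 10): d=(0,10) right/bottom  bias=-1
  edge (14, 10)→(4, 4): d=(-10,-6) top-left  bias=+0
  edge (4, 4)→(14, 0): d=(10,-4) top-left  bias=+0
    (6,0)@(13, 1): e=[10,84,6] → X
    (3,1)@(7, 3): e=[70,28,2] → X
    (4,1)@(9, 3): e=[50,40,10] → X
    (5,1)@(11, 3): e=[30,52,18] → X
    (3,2)@(7, 5): e=[70,8,22] → X
    (3,3)@(7, 7): e=[70,-12,42] → .
    (4,3)@(9, 7): e=[50,0,50] → X  [on edge]
    (4,4)@(9, 9): e=[50,-20,70] → .
    (5,4)@(11, 9): e=[30,-8,78] → .
    (6,4)@(13, 9): e=[10,4,86] → X
  covered (13 px):
    . . . . . . X
    . . . X X X X
    . . . X X X X
    . . . . X X X
    . . . . . . X
T2:
  2·area = 66
  edge (6, 0)→(12, 7): d=(6,7) right/bottom  bias=-1
  edge (12, 7)→(0, 4): d=(-12,-3) top-left  bias=+0
  edge (0, 4)→(6, 0): d=(6,-4) top-left  bias=+0
    (2,0)@(5, 1): e=[13,51,2] → X
    (3,0)@(7, 1): e=[-1,57,10] → .
    (1,1)@(3, 3): e=[39,21,6] → X
    (3,1)@(7, 3): e=[11,33,22] → X
    (4,1)@(9, 3): e=[-3,39,30] → .
    (1,2)@(3, 5): e=[51,-3,18] → .
    (2,2)@(5, 5): e=[37,3,26] → X
    (4,2)@(9, 5): e=[9,15,42] → X
    (5,2)@(11, 5): e=[-5,21,50] → .
    (2,3)@(5, 7): e=[49,-21,38] → .
    (3,3)@(7, 7): e=[35,-15,46] → .
    (4,3)@(9, 7): e=[21,-9,54] → .
  covered (7 px):
    . . X . . . .
    . X X X . . .
    . . X X X . .
    . . . . . . .
    . . . . . . .

Z-buffer (winner per pixel, '.' = empty):
  . . 2 . . . 1
  . 0 0 1 1 1 1
  . . 2 1 1 1 1
  . . . . 1 1 1
  . . . . . . 1

Final: 2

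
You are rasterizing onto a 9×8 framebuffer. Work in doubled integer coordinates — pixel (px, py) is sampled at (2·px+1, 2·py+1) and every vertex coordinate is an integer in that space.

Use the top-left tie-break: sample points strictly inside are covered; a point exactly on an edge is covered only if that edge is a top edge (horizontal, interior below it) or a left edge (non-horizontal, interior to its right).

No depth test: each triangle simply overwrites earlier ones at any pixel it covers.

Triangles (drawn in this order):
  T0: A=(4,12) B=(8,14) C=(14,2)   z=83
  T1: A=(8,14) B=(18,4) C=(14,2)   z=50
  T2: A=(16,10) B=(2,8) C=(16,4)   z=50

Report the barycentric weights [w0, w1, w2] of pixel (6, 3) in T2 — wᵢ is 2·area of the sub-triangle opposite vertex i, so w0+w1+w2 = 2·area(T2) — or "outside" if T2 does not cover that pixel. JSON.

T0:
  2·area = 60  (B↔C swapped to make it positive)
  edge (4, 12)→(14, 2): d=(10,-10) top-left  bias=+0
  edge (14, 2)→(8, 14): d=(-6,12) right/bottom  bias=-1
  edge (8, 14)→(4, 12): d=(-4,-2) top-left  bias=+0
    (7,0)@(15, 1): e=[0,-6,66] → .  [on edge]
    (6,1)@(13, 3): e=[0,6,54] → X  [on edge]
    (7,1)@(15, 3): e=[20,-18,58] → .
    (5,2)@(11, 5): e=[0,18,42] → X  [on edge]
    (6,2)@(13, 5): e=[20,-6,46] → .
    (4,3)@(9, 7): e=[0,30,30] → X  [on edge]
    (6,3)@(13, 7): e=[40,-18,38] → .
    (3,4)@(7, 9): e=[0,42,18] → X  [on edge]
    (5,4)@(11, 9): e=[40,-6,26] → .
    (2,5)@(5, 11): e=[0,54,6] → X  [on edge]
    (5,5)@(11, 11): e=[60,-18,18] → .
    (1,6)@(3, 13): e=[0,66,-6] → .  [on edge]
    (0,7)@(1, 15): e=[0,78,-18] → .  [on edge]
  covered (10 px):
    . . . . . . . . .
    . . . . . . X . .
    . . . . . X . . .
    . . . . X X . . .
    . . . X X . . . .
    . . X X X . . . .
    . . . X . . . . .
    . . . . . . . . .
T1:
  2·area = 60  (B↔C swapped to make it positive)
  edge (8, 14)→(14, 2): d=(6,-12) top-left  bias=+0
  edge (14, 2)→(18, 4): d=(4,2) right/bottom  bias=-1
  edge (18, 4)→(8, 14): d=(-10,10) right/bottom  bias=-1
    (7,1)@(15, 3): e=[18,2,40] → X
    (8,1)@(17, 3): e=[42,-2,20] → .
    (6,2)@(13, 5): e=[6,14,40] → X
    (8,2)@(17, 5): e=[54,6,0] → .  [on edge]
    (6,3)@(13, 7): e=[18,22,20] → X
    (7,3)@(15, 7): e=[42,18,0] → .  [on edge]
    (5,4)@(11, 9): e=[6,34,20] → X
    (6,4)@(13, 9): e=[30,30,0] → .  [on edge]
    (5,5)@(11, 11): e=[18,42,0] → .  [on edge]
    (4,6)@(9, 13): e=[6,54,0] → .  [on edge]
    (3,7)@(7, 15): e=[-6,66,0] → .  [on edge]
  covered (5 px):
    . . . . . . . . .
    . . . . . . . X .
    . . . . . . X X .
    . . . . . . X . .
    . . . . . X . . .
    . . . . . . . . .
    . . . . . . . . .
    . . . . . . . . .
T2:
  2·area = 84
  edge (16, 10)→(2, 8): d=(-14,-2) top-left  bias=+0
  edge (2, 8)→(16, 4): d=(14,-4) top-left  bias=+0
  edge (16, 4)→(16, 10): d=(0,6) right/bottom  bias=-1
    (6,2)@(13, 5): e=[64,2,18] → X
    (7,2)@(15, 5): e=[68,10,6] → X
    (8,2)@(17, 5): e=[72,18,-6] → .
    (3,3)@(7, 7): e=[24,6,54] → X
    (4,3)@(9, 7): e=[28,14,42] → X
    (5,3)@(11, 7): e=[32,22,30] → X
    (8,3)@(17, 7): e=[44,46,-6] → .
    (3,4)@(7, 9): e=[-4,34,54] → .
    (4,4)@(9, 9): e=[0,42,42] → X  [on edge]
    (8,4)@(17, 9): e=[16,74,-6] → .
    (4,5)@(9, 11): e=[-28,70,42] → .
    (5,5)@(11, 11): e=[-24,78,30] → .
  covered (11 px):
    . . . . . . . . .
    . . . . . . . . .
    . . . . . . X X .
    . . . X X X X X .
    . . . . X X X X .
    . . . . . . . . .
    . . . . . . . . .
    . . . . . . . . .

Result: [30,18,36]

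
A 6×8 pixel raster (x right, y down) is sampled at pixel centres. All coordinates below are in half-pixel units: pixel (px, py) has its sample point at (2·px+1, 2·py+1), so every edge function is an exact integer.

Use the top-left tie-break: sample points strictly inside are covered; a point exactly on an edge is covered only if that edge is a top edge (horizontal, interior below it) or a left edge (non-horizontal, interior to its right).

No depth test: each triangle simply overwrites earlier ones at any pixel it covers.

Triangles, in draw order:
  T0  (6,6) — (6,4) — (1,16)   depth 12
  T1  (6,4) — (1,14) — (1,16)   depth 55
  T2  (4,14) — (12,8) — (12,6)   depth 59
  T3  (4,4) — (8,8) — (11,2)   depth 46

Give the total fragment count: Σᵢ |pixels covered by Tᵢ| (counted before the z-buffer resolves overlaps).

T0:
  2·area = 10  (B↔C swapped to make it positive)
  edge (6, 6)→(1, 16): d=(-5,10) right/bottom  bias=-1
  edge (1, 16)→(6, 4): d=(5,-12) top-left  bias=+0
  edge (6, 4)→(6, 6): d=(0,2) right/bottom  bias=-1
    (2,3)@(5, 7): e=[5,3,2] → █
    (3,3)@(7, 7): e=[-15,27,-2] → ·
    (2,4)@(5, 9): e=[-5,13,2] → ·
  covered (1 px):
    · · · · · ·
    · · · · · ·
    · · · · · ·
    · · █ · · ·
    · · · · · ·
    · · · · · ·
    · · · · · ·
    · · · · · ·
T1:
  2·area = 10  (B↔C swapped to make it positive)
  edge (6, 4)→(1, 16): d=(-5,12) right/bottom  bias=-1
  edge (1, 16)→(1, 14): d=(0,-2) top-left  bias=+0
  edge (1, 14)→(6, 4): d=(5,-10) top-left  bias=+0
    (0,0)@(1, 1): e=[75,0,-65] → ·  [on edge]
    (0,1)@(1, 3): e=[65,0,-55] → ·  [on edge]
    (0,2)@(1, 5): e=[55,0,-45] → ·  [on edge]
    (0,3)@(1, 7): e=[45,0,-35] → ·  [on edge]
    (0,4)@(1, 9): e=[35,0,-25] → ·  [on edge]
    (0,5)@(1, 11): e=[25,0,-15] → ·  [on edge]
    (1,5)@(3, 11): e=[1,4,5] → █
    (2,5)@(5, 11): e=[-23,8,25] → ·
    (0,6)@(1, 13): e=[15,0,-5] → ·  [on edge]
    (1,6)@(3, 13): e=[-9,4,15] → ·
    (0,7)@(1, 15): e=[5,0,5] → █  [on edge]
    (1,7)@(3, 15): e=[-19,4,25] → ·
  covered (2 px):
    · · · · · ·
    · · · · · ·
    · · · · · ·
    · · · · · ·
    · · · · · ·
    · █ · · · ·
    · · · · · ·
    █ · · · · ·
T2:
  2·area = 16  (B↔C swapped to make it positive)
  edge (4, 14)→(12, 6): d=(8,-8) top-left  bias=+0
  edge (12, 6)→(12, 8): d=(0,2) right/bottom  bias=-1
  edge (12, 8)→(4, 14): d=(-8,6) right/bottom  bias=-1
    (5,3)@(11, 7): e=[0,2,14] → █  [on edge]
    (4,4)@(9, 9): e=[0,6,10] → █  [on edge]
    (5,4)@(11, 9): e=[16,2,-2] → ·
    (3,5)@(7, 11): e=[0,10,6] → █  [on edge]
    (4,5)@(9, 11): e=[16,6,-6] → ·
    (2,6)@(5, 13): e=[0,14,2] → █  [on edge]
    (3,6)@(7, 13): e=[16,10,-10] → ·
    (1,7)@(3, 15): e=[0,18,-2] → ·  [on edge]
    (2,7)@(5, 15): e=[16,14,-14] → ·
  covered (4 px):
    · · · · · ·
    · · · · · ·
    · · · · · ·
    · · · · · █
    · · · · █ ·
    · · · █ · ·
    · · █ · · ·
    · · · · · ·
T3:
  2·area = 36  (B↔C swapped to make it positive)
  edge (4, 4)→(11, 2): d=(7,-2) top-left  bias=+0
  edge (11, 2)→(8, 8): d=(-3,6) right/bottom  bias=-1
  edge (8, 8)→(4, 4): d=(-4,-4) top-left  bias=+0
    (0,0)@(1, 1): e=[-27,63,0] → ·  [on edge]
    (1,1)@(3, 3): e=[-9,45,0] → ·  [on edge]
    (4,1)@(9, 3): e=[3,9,24] → █
    (5,1)@(11, 3): e=[7,-3,32] → ·
    (2,2)@(5, 5): e=[9,27,0] → █  [on edge]
    (3,2)@(7, 5): e=[13,15,8] → █
    (5,2)@(11, 5): e=[21,-9,24] → ·
    (2,3)@(5, 7): e=[23,21,-8] → ·
    (3,3)@(7, 7): e=[27,9,0] → █  [on edge]
    (4,3)@(9, 7): e=[31,-3,8] → ·
    (3,4)@(7, 9): e=[41,3,-8] → ·
    (4,4)@(9, 9): e=[45,-9,0] → ·  [on edge]
    (5,5)@(11, 11): e=[63,-27,0] → ·  [on edge]
  covered (5 px):
    · · · · · ·
    · · · · █ ·
    · · █ █ █ ·
    · · · █ · ·
    · · · · · ·
    · · · · · ·
    · · · · · ·
    · · · · · ·

Result: 12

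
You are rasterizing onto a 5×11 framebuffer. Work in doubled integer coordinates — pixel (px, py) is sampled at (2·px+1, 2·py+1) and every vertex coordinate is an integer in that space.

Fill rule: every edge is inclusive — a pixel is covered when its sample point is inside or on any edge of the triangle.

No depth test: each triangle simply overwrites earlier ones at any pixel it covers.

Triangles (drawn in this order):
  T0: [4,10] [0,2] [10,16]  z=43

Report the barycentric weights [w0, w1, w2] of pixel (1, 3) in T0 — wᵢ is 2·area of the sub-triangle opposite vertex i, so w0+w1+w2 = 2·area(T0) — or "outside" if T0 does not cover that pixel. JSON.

T0:
  2·area = 24
  edge (4, 10)→(0, 2): d=(-4,-8) inclusive
  edge (0, 2)→(10, 16): d=(10,14) inclusive
  edge (10, 16)→(4, 10): d=(-6,-6) inclusive
    (0,3)@(1, 7): e=[-12,36,0] → .  [on edge]
    (1,3)@(3, 7): e=[4,8,12] → X
    (2,3)@(5, 7): e=[20,-20,24] → .
    (1,4)@(3, 9): e=[-4,28,0] → .  [on edge]
    (2,4)@(5, 9): e=[12,0,12] → X  [on edge]
    (3,4)@(7, 9): e=[28,-28,24] → .
    (2,5)@(5, 11): e=[4,20,0] → X  [on edge]
    (3,5)@(7, 11): e=[20,-8,12] → .
    (2,6)@(5, 13): e=[-4,40,-12] → .
    (3,6)@(7, 13): e=[12,12,0] → X  [on edge]
    (4,6)@(9, 13): e=[28,-16,12] → .
    (3,7)@(7, 15): e=[4,32,-12] → .
    (4,7)@(9, 15): e=[20,4,0] → X  [on edge]
  covered (5 px):
    . . . . .
    . . . . .
    . . . . .
    . X . . .
    . . X . .
    . . X . .
    . . . X .
    . . . . X
    . . . . .
    . . . . .
    . . . . .

Result: [8,12,4]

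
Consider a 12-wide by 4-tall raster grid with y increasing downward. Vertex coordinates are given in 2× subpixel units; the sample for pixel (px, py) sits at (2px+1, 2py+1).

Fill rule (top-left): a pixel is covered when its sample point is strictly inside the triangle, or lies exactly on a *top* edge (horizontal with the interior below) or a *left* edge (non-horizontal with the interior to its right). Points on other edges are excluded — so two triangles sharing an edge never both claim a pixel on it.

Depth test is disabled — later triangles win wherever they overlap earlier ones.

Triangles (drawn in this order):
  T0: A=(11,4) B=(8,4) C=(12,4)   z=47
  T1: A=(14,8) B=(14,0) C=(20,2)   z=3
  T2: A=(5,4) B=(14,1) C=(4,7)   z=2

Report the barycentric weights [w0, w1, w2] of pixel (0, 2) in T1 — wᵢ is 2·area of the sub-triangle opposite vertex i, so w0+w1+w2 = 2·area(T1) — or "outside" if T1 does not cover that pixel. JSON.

T0:
  degenerate (2·area = 0) — covers nothing
T1:
  2·area = 48
  edge (14, 8)→(14, 0): d=(0,-8) top-left  bias=+0
  edge (14, 0)→(20, 2): d=(6,2) right/bottom  bias=-1
  edge (20, 2)→(14, 8): d=(-6,6) right/bottom  bias=-1
    (7,0)@(15, 1): e=[8,4,36] → #
    (8,0)@(17, 1): e=[24,0,24] → ·  [on edge]
    (10,0)@(21, 1): e=[56,-8,0] → ·  [on edge]
    (7,1)@(15, 3): e=[8,16,24] → #
    (8,1)@(17, 3): e=[24,12,12] → #
    (9,1)@(19, 3): e=[40,8,0] → ·  [on edge]
    (11,1)@(23, 3): e=[72,0,-24] → ·  [on edge]
    (7,2)@(15, 5): e=[8,28,12] → #
    (8,2)@(17, 5): e=[24,24,0] → ·  [on edge]
    (7,3)@(15, 7): e=[8,40,0] → ·  [on edge]
  covered (4 px):
    · · · · · · · # · · · ·
    · · · · · · · # # · · ·
    · · · · · · · # · · · ·
    · · · · · · · · · · · ·
T2:
  2·area = 24
  edge (5, 4)→(14, 1): d=(9,-3) top-left  bias=+0
  edge (14, 1)→(4, 7): d=(-10,6) right/bottom  bias=-1
  edge (4, 7)→(5, 4): d=(1,-3) top-left  bias=+0
    (4,1)@(9, 3): e=[3,10,11] → #
    (5,1)@(11, 3): e=[9,-2,17] → ·
    (2,2)@(5, 5): e=[9,14,1] → #
    (3,2)@(7, 5): e=[15,2,7] → #
    (4,2)@(9, 5): e=[21,-10,13] → ·
    (2,3)@(5, 7): e=[27,-6,3] → ·
    (3,3)@(7, 7): e=[33,-18,9] → ·
  covered (3 px):
    · · · · · · · · · · · ·
    · · · · # · · · · · · ·
    · · # # · · · · · · · ·
    · · · · · · · · · · · ·

Final: "outside"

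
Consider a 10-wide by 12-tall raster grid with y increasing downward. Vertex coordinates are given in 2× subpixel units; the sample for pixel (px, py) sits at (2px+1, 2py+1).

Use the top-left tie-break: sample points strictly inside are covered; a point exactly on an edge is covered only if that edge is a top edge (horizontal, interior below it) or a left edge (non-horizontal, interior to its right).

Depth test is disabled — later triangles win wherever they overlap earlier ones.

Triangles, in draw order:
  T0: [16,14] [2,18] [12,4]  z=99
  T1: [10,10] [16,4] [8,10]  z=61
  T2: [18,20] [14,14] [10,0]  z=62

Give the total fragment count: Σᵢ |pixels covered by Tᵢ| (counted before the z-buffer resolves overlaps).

T0:
  2·area = 156
  edge (16, 14)→(2, 18): d=(-14,4) right/bottom  bias=-1
  edge (2, 18)→(12, 4): d=(10,-14) top-left  bias=+0
  edge (12, 4)→(16, 14): d=(4,10) right/bottom  bias=-1
    (5,3)@(11, 7): e=[118,16,22] → #
    (6,3)@(13, 7): e=[110,44,2] → #
    (7,3)@(15, 7): e=[102,72,-18] → ·
    (4,4)@(9, 9): e=[98,8,50] → #
    (7,4)@(15, 9): e=[74,92,-10] → ·
    (3,5)@(7, 11): e=[78,0,78] → #  [on edge]
    (7,5)@(15, 11): e=[46,112,-2] → ·
    (3,6)@(7, 13): e=[50,20,86] → #
    (7,6)@(15, 13): e=[18,132,6] → #
    (8,6)@(17, 13): e=[10,160,-14] → ·
    (2,7)@(5, 15): e=[30,12,114] → #
    (6,7)@(13, 15): e=[-2,124,34] → ·
  covered (20 px):
    · · · · · · · · · ·
    · · · · · · · · · ·
    · · · · · · · · · ·
    · · · · · # # · · ·
    · · · · # # # · · ·
    · · · # # # # · · ·
    · · · # # # # # · ·
    · · # # # # · · · ·
    · # # · · · · · · ·
    · · · · · · · · · ·
    · · · · · · · · · ·
    · · · · · · · · · ·
T1:
  2·area = 12  (B↔C swapped to make it positive)
  edge (10, 10)→(8, 10): d=(-2,0) right/bottom  bias=-1
  edge (8, 10)→(16, 4): d=(8,-6) top-left  bias=+0
  edge (16, 4)→(10, 10): d=(-6,6) right/bottom  bias=-1
    (9,0)@(19, 1): e=[18,-6,0] → ·  [on edge]
    (8,1)@(17, 3): e=[14,-2,0] → ·  [on edge]
    (7,2)@(15, 5): e=[10,2,0] → ·  [on edge]
    (6,3)@(13, 7): e=[6,6,0] → ·  [on edge]
    (5,4)@(11, 9): e=[2,10,0] → ·  [on edge]
    (4,5)@(9, 11): e=[-2,14,0] → ·  [on edge]
    (3,6)@(7, 13): e=[-6,18,0] → ·  [on edge]
    (2,7)@(5, 15): e=[-10,22,0] → ·  [on edge]
    (1,8)@(3, 17): e=[-14,26,0] → ·  [on edge]
    (0,9)@(1, 19): e=[-18,30,0] → ·  [on edge]
  covered (0 px):
    · · · · · · · · · ·
    · · · · · · · · · ·
    · · · · · · · · · ·
    · · · · · · · · · ·
    · · · · · · · · · ·
    · · · · · · · · · ·
    · · · · · · · · · ·
    · · · · · · · · · ·
    · · · · · · · · · ·
    · · · · · · · · · ·
    · · · · · · · · · ·
    · · · · · · · · · ·
T2:
  2·area = 32
  edge (18, 20)→(14, 14): d=(-4,-6) top-left  bias=+0
  edge (14, 14)→(10, 0): d=(-4,-14) top-left  bias=+0
  edge (10, 0)→(18, 20): d=(8,20) right/bottom  bias=-1
    (5,1)@(11, 3): e=[26,2,4] → #
    (6,1)@(13, 3): e=[38,30,-36] → ·
    (5,2)@(11, 5): e=[18,-6,20] → ·
    (6,4)@(13, 9): e=[14,6,12] → #
    (7,4)@(15, 9): e=[26,34,-28] → ·
    (6,5)@(13, 11): e=[6,-2,28] → ·
    (7,6)@(15, 13): e=[10,18,4] → #
    (8,6)@(17, 13): e=[22,46,-36] → ·
    (7,7)@(15, 15): e=[2,10,20] → #
    (8,7)@(17, 15): e=[14,38,-20] → ·
    (7,8)@(15, 17): e=[-6,2,36] → ·
  covered (4 px):
    · · · · · · · · · ·
    · · · · · # · · · ·
    · · · · · · · · · ·
    · · · · · · · · · ·
    · · · · · · # · · ·
    · · · · · · · · · ·
    · · · · · · · # · ·
    · · · · · · · # · ·
    · · · · · · · · · ·
    · · · · · · · · · ·
    · · · · · · · · · ·
    · · · · · · · · · ·

Result: 24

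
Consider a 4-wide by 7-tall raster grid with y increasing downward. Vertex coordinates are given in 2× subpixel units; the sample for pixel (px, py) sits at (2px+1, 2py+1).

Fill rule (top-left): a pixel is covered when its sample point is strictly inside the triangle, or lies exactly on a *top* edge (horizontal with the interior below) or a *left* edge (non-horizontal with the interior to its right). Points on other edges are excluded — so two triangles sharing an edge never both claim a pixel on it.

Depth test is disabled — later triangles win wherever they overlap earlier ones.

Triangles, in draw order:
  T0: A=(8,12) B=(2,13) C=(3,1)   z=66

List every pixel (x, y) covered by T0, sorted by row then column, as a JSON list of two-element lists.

T0:
  2·area = 71
  edge (8, 12)→(2, 13): d=(-6,1) right/bottom  bias=-1
  edge (2, 13)→(3, 1): d=(1,-12) top-left  bias=+0
  edge (3, 1)→(8, 12): d=(5,11) right/bottom  bias=-1
    (1,0)@(3, 1): e=[71,0,0] → .  [on edge]
    (1,1)@(3, 3): e=[59,2,10] → X
    (2,1)@(5, 3): e=[57,26,-12] → .
    (1,2)@(3, 5): e=[47,4,20] → X
    (2,2)@(5, 5): e=[45,28,-2] → .
    (1,3)@(3, 7): e=[35,6,30] → X
    (2,3)@(5, 7): e=[33,30,8] → X
    (3,3)@(7, 7): e=[31,54,-14] → .
    (1,4)@(3, 9): e=[23,8,40] → X
    (3,4)@(7, 9): e=[19,56,-4] → .
    (1,5)@(3, 11): e=[11,10,50] → X
    (3,5)@(7, 11): e=[7,58,6] → X
  covered (9 px):
    . . . .
    . X . .
    . X . .
    . X X .
    . X X .
    . X X X
    . . . .

Result: [[1,1],[1,2],[1,3],[2,3],[1,4],[2,4],[1,5],[2,5],[3,5]]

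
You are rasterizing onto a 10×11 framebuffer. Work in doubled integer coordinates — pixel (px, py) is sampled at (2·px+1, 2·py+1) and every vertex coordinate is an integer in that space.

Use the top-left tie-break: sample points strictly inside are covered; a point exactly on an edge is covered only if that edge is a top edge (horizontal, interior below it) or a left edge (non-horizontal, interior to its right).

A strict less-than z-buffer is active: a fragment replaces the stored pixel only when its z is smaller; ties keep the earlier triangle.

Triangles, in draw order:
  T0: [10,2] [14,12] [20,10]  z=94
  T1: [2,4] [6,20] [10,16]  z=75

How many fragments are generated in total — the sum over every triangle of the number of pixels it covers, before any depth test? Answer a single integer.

T0:
  2·area = 68  (B↔C swapped to make it positive)
  edge (10, 2)→(20, 10): d=(10,8) right/bottom  bias=-1
  edge (20, 10)→(14, 12): d=(-6,2) right/bottom  bias=-1
  edge (14, 12)→(10, 2): d=(-4,-10) top-left  bias=+0
    (5,1)@(11, 3): e=[2,60,6] → #
    (6,1)@(13, 3): e=[-14,56,26] → ·
    (5,2)@(11, 5): e=[22,48,-2] → ·
    (6,2)@(13, 5): e=[6,44,18] → #
    (7,2)@(15, 5): e=[-10,40,38] → ·
    (6,3)@(13, 7): e=[26,32,10] → #
    (7,3)@(15, 7): e=[10,28,30] → #
    (8,3)@(17, 7): e=[-6,24,50] → ·
    (6,4)@(13, 9): e=[46,20,2] → #
    (8,4)@(17, 9): e=[14,12,42] → #
    (9,4)@(19, 9): e=[-2,8,62] → ·
    (6,5)@(13, 11): e=[66,8,-6] → ·
    (8,5)@(17, 11): e=[34,0,34] → ·  [on edge]
    (5,6)@(11, 13): e=[102,0,-34] → ·  [on edge]
    (2,7)@(5, 15): e=[170,0,-102] → ·  [on edge]
  covered (8 px):
    · · · · · · · · · ·
    · · · · · # · · · ·
    · · · · · · # · · ·
    · · · · · · # # · ·
    · · · · · · # # # ·
    · · · · · · · # · ·
    · · · · · · · · · ·
    · · · · · · · · · ·
    · · · · · · · · · ·
    · · · · · · · · · ·
    · · · · · · · · · ·
T1:
  2·area = 80  (B↔C swapped to make it positive)
  edge (2, 4)→(10, 16): d=(8,12) right/bottom  bias=-1
  edge (10, 16)→(6, 20): d=(-4,4) right/bottom  bias=-1
  edge (6, 20)→(2, 4): d=(-4,-16) top-left  bias=+0
    (1,3)@(3, 7): e=[12,64,4] → #
    (2,3)@(5, 7): e=[-12,56,36] → ·
    (9,3)@(19, 7): e=[-180,0,260] → ·  [on edge]
    (1,4)@(3, 9): e=[28,56,-4] → ·
    (2,4)@(5, 9): e=[4,48,28] → #
    (3,4)@(7, 9): e=[-20,40,60] → ·
    (8,4)@(17, 9): e=[-140,0,220] → ·  [on edge]
    (2,5)@(5, 11): e=[20,40,20] → #
    (3,5)@(7, 11): e=[-4,32,52] → ·
    (7,5)@(15, 11): e=[-100,0,180] → ·  [on edge]
    (2,6)@(5, 13): e=[36,32,12] → #
    (3,6)@(7, 13): e=[12,24,44] → #
    (6,6)@(13, 13): e=[-60,0,140] → ·  [on edge]
    (5,7)@(11, 15): e=[-20,0,100] → ·  [on edge]
    (4,8)@(9, 17): e=[20,0,60] → ·  [on edge]
    (3,9)@(7, 19): e=[60,0,20] → ·  [on edge]
    (2,10)@(5, 21): e=[100,0,-20] → ·  [on edge]
  covered (9 px):
    · · · · · · · · · ·
    · · · · · · · · · ·
    · · · · · · · · · ·
    · # · · · · · · · ·
    · · # · · · · · · ·
    · · # · · · · · · ·
    · · # # · · · · · ·
    · · # # # · · · · ·
    · · · # · · · · · ·
    · · · · · · · · · ·
    · · · · · · · · · ·

Result: 17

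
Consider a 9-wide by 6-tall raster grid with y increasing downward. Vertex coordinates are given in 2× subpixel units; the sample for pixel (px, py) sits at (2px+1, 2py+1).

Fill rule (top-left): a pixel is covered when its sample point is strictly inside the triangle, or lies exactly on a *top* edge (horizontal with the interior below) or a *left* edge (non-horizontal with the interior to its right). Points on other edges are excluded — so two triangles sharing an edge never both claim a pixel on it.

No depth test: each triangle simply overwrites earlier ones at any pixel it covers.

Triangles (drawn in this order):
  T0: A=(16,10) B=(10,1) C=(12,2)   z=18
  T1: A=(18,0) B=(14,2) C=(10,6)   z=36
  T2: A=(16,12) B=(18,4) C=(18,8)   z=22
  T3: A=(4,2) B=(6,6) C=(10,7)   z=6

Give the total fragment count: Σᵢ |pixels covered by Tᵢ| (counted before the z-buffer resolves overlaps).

T0:
  2·area = 12
  edge (16, 10)→(10, 1): d=(-6,-9) top-left  bias=+0
  edge (10, 1)→(12, 2): d=(2,1) right/bottom  bias=-1
  edge (12, 2)→(16, 10): d=(4,8) right/bottom  bias=-1
    (6,2)@(13, 5): e=[3,5,4] → X
    (7,2)@(15, 5): e=[21,3,-12] → .
    (6,3)@(13, 7): e=[-9,9,12] → .
  covered (1 px):
    . . . . . . . . .
    . . . . . . . . .
    . . . . . . X . .
    . . . . . . . . .
    . . . . . . . . .
    . . . . . . . . .
T1:
  2·area = 8  (B↔C swapped to make it positive)
  edge (18, 0)→(10, 6): d=(-8,6) right/bottom  bias=-1
  edge (10, 6)→(14, 2): d=(4,-4) top-left  bias=+0
  edge (14, 2)→(18, 0): d=(4,-2) top-left  bias=+0
    (7,0)@(15, 1): e=[10,0,-2] → .  [on edge]
    (6,1)@(13, 3): e=[6,0,2] → X  [on edge]
    (7,1)@(15, 3): e=[-6,8,6] → .
    (5,2)@(11, 5): e=[2,0,6] → X  [on edge]
    (6,2)@(13, 5): e=[-10,8,10] → .
    (4,3)@(9, 7): e=[-2,0,10] → .  [on edge]
    (5,3)@(11, 7): e=[-14,8,14] → .
    (3,4)@(7, 9): e=[-6,0,14] → .  [on edge]
    (2,5)@(5, 11): e=[-10,0,18] → .  [on edge]
  covered (2 px):
    . . . . . . . . .
    . . . . . . X . .
    . . . . . X . . .
    . . . . . . . . .
    . . . . . . . . .
    . . . . . . . . .
T2:
  2·area = 8
  edge (16, 12)→(18, 4): d=(2,-8) top-left  bias=+0
  edge (18, 4)→(18, 8): d=(0,4) right/bottom  bias=-1
  edge (18, 8)→(16, 12): d=(-2,4) right/bottom  bias=-1
    (8,4)@(17, 9): e=[2,4,2] → X
    (8,5)@(17, 11): e=[6,4,-2] → .
  covered (1 px):
    . . . . . . . . .
    . . . . . . . . .
    . . . . . . . . .
    . . . . . . . . .
    . . . . . . . . X
    . . . . . . . . .
T3:
  2·area = 14  (B↔C swapped to make it positive)
  edge (4, 2)→(10, 7): d=(6,5) right/bottom  bias=-1
  edge (10, 7)→(6, 6): d=(-4,-1) top-left  bias=+0
  edge (6, 6)→(4, 2): d=(-2,-4) top-left  bias=+0
    (2,1)@(5, 3): e=[1,11,2] → X
    (3,1)@(7, 3): e=[-9,13,10] → .
    (2,2)@(5, 5): e=[13,3,-2] → .
    (3,2)@(7, 5): e=[3,5,6] → X
    (4,2)@(9, 5): e=[-7,7,14] → .
    (3,3)@(7, 7): e=[15,-3,2] → .
  covered (2 px):
    . . . . . . . . .
    . . X . . . . . .
    . . . X . . . . .
    . . . . . . . . .
    . . . . . . . . .
    . . . . . . . . .

Answer: 6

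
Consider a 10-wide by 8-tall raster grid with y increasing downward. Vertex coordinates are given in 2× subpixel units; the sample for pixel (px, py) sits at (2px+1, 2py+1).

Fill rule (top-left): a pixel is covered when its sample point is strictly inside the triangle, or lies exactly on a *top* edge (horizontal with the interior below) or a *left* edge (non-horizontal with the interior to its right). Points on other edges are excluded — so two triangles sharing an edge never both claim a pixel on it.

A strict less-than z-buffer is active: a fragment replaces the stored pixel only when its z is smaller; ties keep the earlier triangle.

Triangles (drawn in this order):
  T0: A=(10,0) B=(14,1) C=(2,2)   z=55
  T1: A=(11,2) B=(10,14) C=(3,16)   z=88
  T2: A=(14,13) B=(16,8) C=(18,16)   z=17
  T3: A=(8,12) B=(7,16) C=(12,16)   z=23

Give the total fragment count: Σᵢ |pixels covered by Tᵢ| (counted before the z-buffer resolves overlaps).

T0:
  2·area = 16
  edge (10, 0)→(14, 1): d=(4,1) right/bottom  bias=-1
  edge (14, 1)→(2, 2): d=(-12,1) right/bottom  bias=-1
  edge (2, 2)→(10, 0): d=(8,-2) top-left  bias=+0
    (3,0)@(7, 1): e=[7,7,2] → #
    (4,0)@(9, 1): e=[5,5,6] → #
    (5,0)@(11, 1): e=[3,3,10] → #
    (6,0)@(13, 1): e=[1,1,14] → #
    (7,0)@(15, 1): e=[-1,-1,18] → ·
    (3,1)@(7, 3): e=[15,-17,18] → ·
    (4,1)@(9, 3): e=[13,-19,22] → ·
    (5,1)@(11, 3): e=[11,-21,26] → ·
    (6,1)@(13, 3): e=[9,-23,30] → ·
  covered (4 px):
    · · · # # # # · · ·
    · · · · · · · · · ·
    · · · · · · · · · ·
    · · · · · · · · · ·
    · · · · · · · · · ·
    · · · · · · · · · ·
    · · · · · · · · · ·
    · · · · · · · · · ·
T1:
  2·area = 82
  edge (11, 2)→(10, 14): d=(-1,12) right/bottom  bias=-1
  edge (10, 14)→(3, 16): d=(-7,2) right/bottom  bias=-1
  edge (3, 16)→(11, 2): d=(8,-14) top-left  bias=+0
    (4,3)@(9, 7): e=[19,51,12] → #
    (5,3)@(11, 7): e=[-5,47,40] → ·
    (3,4)@(7, 9): e=[41,41,0] → #  [on edge]
    (5,4)@(11, 9): e=[-7,33,56] → ·
    (3,5)@(7, 11): e=[39,27,16] → #
    (5,5)@(11, 11): e=[-9,19,72] → ·
    (2,6)@(5, 13): e=[61,17,4] → #
    (5,6)@(11, 13): e=[-11,5,88] → ·
    (2,7)@(5, 15): e=[59,3,20] → #
    (3,7)@(7, 15): e=[35,-1,48] → ·
    (4,7)@(9, 15): e=[11,-5,76] → ·
  covered (9 px):
    · · · · · · · · · ·
    · · · · · · · · · ·
    · · · · · · · · · ·
    · · · · # · · · · ·
    · · · # # · · · · ·
    · · · # # · · · · ·
    · · # # # · · · · ·
    · · # · · · · · · ·
T2:
  2·area = 26
  edge (14, 13)→(16, 8): d=(2,-5) top-left  bias=+0
  edge (16, 8)→(18, 16): d=(2,8) right/bottom  bias=-1
  edge (18, 16)→(14, 13): d=(-4,-3) top-left  bias=+0
    (7,5)@(15, 11): e=[1,14,11] → #
    (8,5)@(17, 11): e=[11,-2,17] → ·
    (7,6)@(15, 13): e=[5,18,3] → #
    (8,6)@(17, 13): e=[15,2,9] → #
    (9,6)@(19, 13): e=[25,-14,15] → ·
    (7,7)@(15, 15): e=[9,22,-5] → ·
    (8,7)@(17, 15): e=[19,6,1] → #
    (9,7)@(19, 15): e=[29,-10,7] → ·
  covered (4 px):
    · · · · · · · · · ·
    · · · · · · · · · ·
    · · · · · · · · · ·
    · · · · · · · · · ·
    · · · · · · · · · ·
    · · · · · · · # · ·
    · · · · · · · # # ·
    · · · · · · · · # ·
T3:
  2·area = 20  (B↔C swapped to make it positive)
  edge (8, 12)→(12, 16): d=(4,4) right/bottom  bias=-1
  edge (12, 16)→(7, 16): d=(-5,0) right/bottom  bias=-1
  edge (7, 16)→(8, 12): d=(1,-4) top-left  bias=+0
    (0,2)@(1, 5): e=[0,55,-35] → ·  [on edge]
    (1,3)@(3, 7): e=[0,45,-25] → ·  [on edge]
    (2,4)@(5, 9): e=[0,35,-15] → ·  [on edge]
    (3,5)@(7, 11): e=[0,25,-5] → ·  [on edge]
    (4,6)@(9, 13): e=[0,15,5] → ·  [on edge]
    (4,7)@(9, 15): e=[8,5,7] → #
    (5,7)@(11, 15): e=[0,5,15] → ·  [on edge]
  covered (1 px):
    · · · · · · · · · ·
    · · · · · · · · · ·
    · · · · · · · · · ·
    · · · · · · · · · ·
    · · · · · · · · · ·
    · · · · · · · · · ·
    · · · · · · · · · ·
    · · · · # · · · · ·

Final: 18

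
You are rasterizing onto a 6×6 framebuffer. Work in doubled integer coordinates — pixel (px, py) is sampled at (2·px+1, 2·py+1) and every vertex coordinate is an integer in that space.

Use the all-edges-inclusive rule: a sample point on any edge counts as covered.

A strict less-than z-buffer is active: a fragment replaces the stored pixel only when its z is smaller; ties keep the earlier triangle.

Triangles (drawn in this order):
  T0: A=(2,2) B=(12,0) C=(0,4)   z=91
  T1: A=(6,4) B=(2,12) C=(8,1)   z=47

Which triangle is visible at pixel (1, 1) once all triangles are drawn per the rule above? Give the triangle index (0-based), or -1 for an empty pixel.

T0:
  2·area = 16
  edge (2, 2)→(12, 0): d=(10,-2) inclusive
  edge (12, 0)→(0, 4): d=(-12,4) inclusive
  edge (0, 4)→(2, 2): d=(2,-2) inclusive
    (1,0)@(3, 1): e=[-8,24,0] → ·  [on edge]
    (3,0)@(7, 1): e=[0,8,8] → █  [on edge]
    (4,0)@(9, 1): e=[4,0,12] → █  [on edge]
    (5,0)@(11, 1): e=[8,-8,16] → ·
    (0,1)@(1, 3): e=[8,8,0] → █  [on edge]
    (1,1)@(3, 3): e=[12,0,4] → █  [on edge]
    (2,1)@(5, 3): e=[16,-8,8] → ·
    (3,1)@(7, 3): e=[20,-16,12] → ·
    (4,1)@(9, 3): e=[24,-24,16] → ·
    (0,2)@(1, 5): e=[28,-16,4] → ·
    (1,2)@(3, 5): e=[32,-24,8] → ·
  covered (4 px):
    · · · █ █ ·
    █ █ · · · ·
    · · · · · ·
    · · · · · ·
    · · · · · ·
    · · · · · ·
T1:
  2·area = 4  (B↔C swapped to make it positive)
  edge (6, 4)→(8, 1): d=(2,-3) inclusive
  edge (8, 1)→(2, 12): d=(-6,11) inclusive
  edge (2, 12)→(6, 4): d=(4,-8) inclusive
  covered (0 px):
    · · · · · ·
    · · · · · ·
    · · · · · ·
    · · · · · ·
    · · · · · ·
    · · · · · ·

Z-buffer (winner per pixel, '.' = empty):
  . . . 0 0 .
  0 0 . . . .
  . . . . . .
  . . . . . .
  . . . . . .
  . . . . . .

Final: 0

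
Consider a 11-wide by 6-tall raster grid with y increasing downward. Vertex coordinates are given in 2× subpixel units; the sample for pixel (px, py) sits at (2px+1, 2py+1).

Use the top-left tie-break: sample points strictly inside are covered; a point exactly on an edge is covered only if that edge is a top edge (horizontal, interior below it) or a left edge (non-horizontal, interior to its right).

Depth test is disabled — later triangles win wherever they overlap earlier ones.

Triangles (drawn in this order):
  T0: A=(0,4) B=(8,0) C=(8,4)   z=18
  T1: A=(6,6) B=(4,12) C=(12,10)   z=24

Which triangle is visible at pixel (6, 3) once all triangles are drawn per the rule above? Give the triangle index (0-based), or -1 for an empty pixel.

T0:
  2·area = 32
  edge (0, 4)→(8, 0): d=(8,-4) top-left  bias=+0
  edge (8, 0)→(8, 4): d=(0,4) right/bottom  bias=-1
  edge (8, 4)→(0, 4): d=(-8,0) right/bottom  bias=-1
    (3,0)@(7, 1): e=[4,4,24] → X
    (4,0)@(9, 1): e=[12,-4,24] → .
    (1,1)@(3, 3): e=[4,20,8] → X
    (2,1)@(5, 3): e=[12,12,8] → X
    (4,1)@(9, 3): e=[28,-4,8] → .
    (1,2)@(3, 5): e=[20,20,-8] → .
    (2,2)@(5, 5): e=[28,12,-8] → .
    (3,2)@(7, 5): e=[36,4,-8] → .
  covered (4 px):
    . . . X . . . . . . .
    . X X X . . . . . . .
    . . . . . . . . . . .
    . . . . . . . . . . .
    . . . . . . . . . . .
    . . . . . . . . . . .
T1:
  2·area = 44  (B↔C swapped to make it positive)
  edge (6, 6)→(12, 10): d=(6,4) right/bottom  bias=-1
  edge (12, 10)→(4, 12): d=(-8,2) right/bottom  bias=-1
  edge (4, 12)→(6, 6): d=(2,-6) top-left  bias=+0
    (3,1)@(7, 3): e=[-22,66,0] → .  [on edge]
    (3,3)@(7, 7): e=[2,34,8] → X
    (4,3)@(9, 7): e=[-6,30,20] → .
    (2,4)@(5, 9): e=[22,22,0] → X  [on edge]
    (4,4)@(9, 9): e=[6,14,24] → X
    (5,4)@(11, 9): e=[-2,10,36] → .
    (2,5)@(5, 11): e=[34,6,4] → X
    (4,5)@(9, 11): e=[18,-2,28] → .
  covered (6 px):
    . . . . . . . . . . .
    . . . . . . . . . . .
    . . . . . . . . . . .
    . . . X . . . . . . .
    . . X X X . . . . . .
    . . X X . . . . . . .

Z-buffer (winner per pixel, '.' = empty):
  . . . 0 . . . . . . .
  . 0 0 0 . . . . . . .
  . . . . . . . . . . .
  . . . 1 . . . . . . .
  . . 1 1 1 . . . . . .
  . . 1 1 . . . . . . .

Final: -1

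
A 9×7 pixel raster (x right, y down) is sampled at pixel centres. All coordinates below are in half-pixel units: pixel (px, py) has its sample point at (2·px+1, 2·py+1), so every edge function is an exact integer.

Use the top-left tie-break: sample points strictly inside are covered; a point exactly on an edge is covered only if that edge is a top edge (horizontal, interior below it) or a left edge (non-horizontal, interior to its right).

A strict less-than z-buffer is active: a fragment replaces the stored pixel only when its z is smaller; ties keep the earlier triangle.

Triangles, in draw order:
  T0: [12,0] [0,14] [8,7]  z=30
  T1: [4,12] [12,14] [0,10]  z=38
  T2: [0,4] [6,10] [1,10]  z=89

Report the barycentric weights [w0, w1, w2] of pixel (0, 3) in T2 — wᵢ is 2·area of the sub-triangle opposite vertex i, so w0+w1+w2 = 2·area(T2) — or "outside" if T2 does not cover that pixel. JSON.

T0:
  2·area = 28  (B↔C swapped to make it positive)
  edge (12, 0)→(8, 7): d=(-4,7) right/bottom  bias=-1
  edge (8, 7)→(0, 14): d=(-8,7) right/bottom  bias=-1
  edge (0, 14)→(12, 0): d=(12,-14) top-left  bias=+0
    (4,2)@(9, 5): e=[1,9,18] → █
    (5,2)@(11, 5): e=[-13,-5,46] → ·
    (3,3)@(7, 7): e=[7,7,14] → █
    (4,3)@(9, 7): e=[-7,-7,42] → ·
    (2,4)@(5, 9): e=[13,5,10] → █
    (3,4)@(7, 9): e=[-1,-9,38] → ·
    (1,5)@(3, 11): e=[19,3,6] → █
    (2,5)@(5, 11): e=[5,-11,34] → ·
    (0,6)@(1, 13): e=[25,1,2] → █
    (1,6)@(3, 13): e=[11,-13,30] → ·
  covered (5 px):
    · · · · · · · · ·
    · · · · · · · · ·
    · · · · █ · · · ·
    · · · █ · · · · ·
    · · █ · · · · · ·
    · █ · · · · · · ·
    █ · · · · · · · ·
T1:
  2·area = 8  (B↔C swapped to make it positive)
  edge (4, 12)→(0, 10): d=(-4,-2) top-left  bias=+0
  edge (0, 10)→(12, 14): d=(12,4) right/bottom  bias=-1
  edge (12, 14)→(4, 12): d=(-8,-2) top-left  bias=+0
    (1,5)@(3, 11): e=[2,0,6] → ·  [on edge]
    (4,6)@(9, 13): e=[6,0,2] → ·  [on edge]
  covered (0 px):
    · · · · · · · · ·
    · · · · · · · · ·
    · · · · · · · · ·
    · · · · · · · · ·
    · · · · · · · · ·
    · · · · · · · · ·
    · · · · · · · · ·
T2:
  2·area = 30
  edge (0, 4)→(6, 10): d=(6,6) right/bottom  bias=-1
  edge (6, 10)→(1, 10): d=(-5,0) right/bottom  bias=-1
  edge (1, 10)→(0, 4): d=(-1,-6) top-left  bias=+0
    (0,2)@(1, 5): e=[0,25,5] → ·  [on edge]
    (0,3)@(1, 7): e=[12,15,3] → █
    (1,3)@(3, 7): e=[0,15,15] → ·  [on edge]
    (0,4)@(1, 9): e=[24,5,1] → █
    (1,4)@(3, 9): e=[12,5,13] → █
    (2,4)@(5, 9): e=[0,5,25] → ·  [on edge]
    (0,5)@(1, 11): e=[36,-5,-1] → ·
    (1,5)@(3, 11): e=[24,-5,11] → ·
    (3,5)@(7, 11): e=[0,-5,35] → ·  [on edge]
    (4,6)@(9, 13): e=[0,-15,45] → ·  [on edge]
  covered (3 px):
    · · · · · · · · ·
    · · · · · · · · ·
    · · · · · · · · ·
    █ · · · · · · · ·
    █ █ · · · · · · ·
    · · · · · · · · ·
    · · · · · · · · ·

Answer: [15,3,12]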